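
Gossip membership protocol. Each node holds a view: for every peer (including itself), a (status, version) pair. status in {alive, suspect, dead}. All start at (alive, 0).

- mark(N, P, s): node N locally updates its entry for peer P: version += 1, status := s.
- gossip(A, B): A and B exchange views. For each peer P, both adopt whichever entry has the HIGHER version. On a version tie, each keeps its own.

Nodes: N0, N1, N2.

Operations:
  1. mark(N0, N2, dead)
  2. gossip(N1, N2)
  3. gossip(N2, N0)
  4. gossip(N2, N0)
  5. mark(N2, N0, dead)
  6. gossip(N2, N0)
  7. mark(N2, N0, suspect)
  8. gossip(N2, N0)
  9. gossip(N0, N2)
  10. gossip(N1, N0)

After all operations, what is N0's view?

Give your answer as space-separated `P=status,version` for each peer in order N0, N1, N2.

Op 1: N0 marks N2=dead -> (dead,v1)
Op 2: gossip N1<->N2 -> N1.N0=(alive,v0) N1.N1=(alive,v0) N1.N2=(alive,v0) | N2.N0=(alive,v0) N2.N1=(alive,v0) N2.N2=(alive,v0)
Op 3: gossip N2<->N0 -> N2.N0=(alive,v0) N2.N1=(alive,v0) N2.N2=(dead,v1) | N0.N0=(alive,v0) N0.N1=(alive,v0) N0.N2=(dead,v1)
Op 4: gossip N2<->N0 -> N2.N0=(alive,v0) N2.N1=(alive,v0) N2.N2=(dead,v1) | N0.N0=(alive,v0) N0.N1=(alive,v0) N0.N2=(dead,v1)
Op 5: N2 marks N0=dead -> (dead,v1)
Op 6: gossip N2<->N0 -> N2.N0=(dead,v1) N2.N1=(alive,v0) N2.N2=(dead,v1) | N0.N0=(dead,v1) N0.N1=(alive,v0) N0.N2=(dead,v1)
Op 7: N2 marks N0=suspect -> (suspect,v2)
Op 8: gossip N2<->N0 -> N2.N0=(suspect,v2) N2.N1=(alive,v0) N2.N2=(dead,v1) | N0.N0=(suspect,v2) N0.N1=(alive,v0) N0.N2=(dead,v1)
Op 9: gossip N0<->N2 -> N0.N0=(suspect,v2) N0.N1=(alive,v0) N0.N2=(dead,v1) | N2.N0=(suspect,v2) N2.N1=(alive,v0) N2.N2=(dead,v1)
Op 10: gossip N1<->N0 -> N1.N0=(suspect,v2) N1.N1=(alive,v0) N1.N2=(dead,v1) | N0.N0=(suspect,v2) N0.N1=(alive,v0) N0.N2=(dead,v1)

Answer: N0=suspect,2 N1=alive,0 N2=dead,1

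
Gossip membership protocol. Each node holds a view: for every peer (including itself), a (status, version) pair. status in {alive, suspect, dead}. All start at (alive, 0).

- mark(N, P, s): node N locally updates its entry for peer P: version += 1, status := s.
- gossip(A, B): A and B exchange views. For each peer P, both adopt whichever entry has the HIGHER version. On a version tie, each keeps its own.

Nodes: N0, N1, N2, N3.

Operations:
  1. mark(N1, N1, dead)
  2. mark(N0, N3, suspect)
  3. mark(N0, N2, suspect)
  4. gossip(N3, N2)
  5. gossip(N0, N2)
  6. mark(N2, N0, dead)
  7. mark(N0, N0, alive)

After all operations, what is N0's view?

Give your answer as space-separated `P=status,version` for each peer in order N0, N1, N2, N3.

Answer: N0=alive,1 N1=alive,0 N2=suspect,1 N3=suspect,1

Derivation:
Op 1: N1 marks N1=dead -> (dead,v1)
Op 2: N0 marks N3=suspect -> (suspect,v1)
Op 3: N0 marks N2=suspect -> (suspect,v1)
Op 4: gossip N3<->N2 -> N3.N0=(alive,v0) N3.N1=(alive,v0) N3.N2=(alive,v0) N3.N3=(alive,v0) | N2.N0=(alive,v0) N2.N1=(alive,v0) N2.N2=(alive,v0) N2.N3=(alive,v0)
Op 5: gossip N0<->N2 -> N0.N0=(alive,v0) N0.N1=(alive,v0) N0.N2=(suspect,v1) N0.N3=(suspect,v1) | N2.N0=(alive,v0) N2.N1=(alive,v0) N2.N2=(suspect,v1) N2.N3=(suspect,v1)
Op 6: N2 marks N0=dead -> (dead,v1)
Op 7: N0 marks N0=alive -> (alive,v1)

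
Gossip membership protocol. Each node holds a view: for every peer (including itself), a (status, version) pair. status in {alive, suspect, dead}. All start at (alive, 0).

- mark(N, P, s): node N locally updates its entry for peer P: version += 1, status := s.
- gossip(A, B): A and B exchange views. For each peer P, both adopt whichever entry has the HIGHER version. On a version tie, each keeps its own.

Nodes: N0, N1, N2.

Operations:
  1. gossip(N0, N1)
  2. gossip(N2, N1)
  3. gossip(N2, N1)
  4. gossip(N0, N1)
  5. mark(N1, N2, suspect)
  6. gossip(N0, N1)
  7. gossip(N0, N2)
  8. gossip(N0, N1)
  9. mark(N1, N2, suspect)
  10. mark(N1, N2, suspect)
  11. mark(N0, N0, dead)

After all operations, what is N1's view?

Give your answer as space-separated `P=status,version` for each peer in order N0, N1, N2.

Op 1: gossip N0<->N1 -> N0.N0=(alive,v0) N0.N1=(alive,v0) N0.N2=(alive,v0) | N1.N0=(alive,v0) N1.N1=(alive,v0) N1.N2=(alive,v0)
Op 2: gossip N2<->N1 -> N2.N0=(alive,v0) N2.N1=(alive,v0) N2.N2=(alive,v0) | N1.N0=(alive,v0) N1.N1=(alive,v0) N1.N2=(alive,v0)
Op 3: gossip N2<->N1 -> N2.N0=(alive,v0) N2.N1=(alive,v0) N2.N2=(alive,v0) | N1.N0=(alive,v0) N1.N1=(alive,v0) N1.N2=(alive,v0)
Op 4: gossip N0<->N1 -> N0.N0=(alive,v0) N0.N1=(alive,v0) N0.N2=(alive,v0) | N1.N0=(alive,v0) N1.N1=(alive,v0) N1.N2=(alive,v0)
Op 5: N1 marks N2=suspect -> (suspect,v1)
Op 6: gossip N0<->N1 -> N0.N0=(alive,v0) N0.N1=(alive,v0) N0.N2=(suspect,v1) | N1.N0=(alive,v0) N1.N1=(alive,v0) N1.N2=(suspect,v1)
Op 7: gossip N0<->N2 -> N0.N0=(alive,v0) N0.N1=(alive,v0) N0.N2=(suspect,v1) | N2.N0=(alive,v0) N2.N1=(alive,v0) N2.N2=(suspect,v1)
Op 8: gossip N0<->N1 -> N0.N0=(alive,v0) N0.N1=(alive,v0) N0.N2=(suspect,v1) | N1.N0=(alive,v0) N1.N1=(alive,v0) N1.N2=(suspect,v1)
Op 9: N1 marks N2=suspect -> (suspect,v2)
Op 10: N1 marks N2=suspect -> (suspect,v3)
Op 11: N0 marks N0=dead -> (dead,v1)

Answer: N0=alive,0 N1=alive,0 N2=suspect,3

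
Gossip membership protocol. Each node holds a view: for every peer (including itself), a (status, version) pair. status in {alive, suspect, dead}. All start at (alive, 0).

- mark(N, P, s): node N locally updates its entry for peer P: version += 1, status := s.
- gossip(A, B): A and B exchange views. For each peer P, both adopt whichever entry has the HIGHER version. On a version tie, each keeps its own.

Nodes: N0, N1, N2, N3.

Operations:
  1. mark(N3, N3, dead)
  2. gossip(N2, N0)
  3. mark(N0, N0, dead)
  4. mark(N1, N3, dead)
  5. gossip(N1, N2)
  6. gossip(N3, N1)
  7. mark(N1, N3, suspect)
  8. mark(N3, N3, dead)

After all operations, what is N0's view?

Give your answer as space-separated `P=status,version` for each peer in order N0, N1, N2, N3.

Answer: N0=dead,1 N1=alive,0 N2=alive,0 N3=alive,0

Derivation:
Op 1: N3 marks N3=dead -> (dead,v1)
Op 2: gossip N2<->N0 -> N2.N0=(alive,v0) N2.N1=(alive,v0) N2.N2=(alive,v0) N2.N3=(alive,v0) | N0.N0=(alive,v0) N0.N1=(alive,v0) N0.N2=(alive,v0) N0.N3=(alive,v0)
Op 3: N0 marks N0=dead -> (dead,v1)
Op 4: N1 marks N3=dead -> (dead,v1)
Op 5: gossip N1<->N2 -> N1.N0=(alive,v0) N1.N1=(alive,v0) N1.N2=(alive,v0) N1.N3=(dead,v1) | N2.N0=(alive,v0) N2.N1=(alive,v0) N2.N2=(alive,v0) N2.N3=(dead,v1)
Op 6: gossip N3<->N1 -> N3.N0=(alive,v0) N3.N1=(alive,v0) N3.N2=(alive,v0) N3.N3=(dead,v1) | N1.N0=(alive,v0) N1.N1=(alive,v0) N1.N2=(alive,v0) N1.N3=(dead,v1)
Op 7: N1 marks N3=suspect -> (suspect,v2)
Op 8: N3 marks N3=dead -> (dead,v2)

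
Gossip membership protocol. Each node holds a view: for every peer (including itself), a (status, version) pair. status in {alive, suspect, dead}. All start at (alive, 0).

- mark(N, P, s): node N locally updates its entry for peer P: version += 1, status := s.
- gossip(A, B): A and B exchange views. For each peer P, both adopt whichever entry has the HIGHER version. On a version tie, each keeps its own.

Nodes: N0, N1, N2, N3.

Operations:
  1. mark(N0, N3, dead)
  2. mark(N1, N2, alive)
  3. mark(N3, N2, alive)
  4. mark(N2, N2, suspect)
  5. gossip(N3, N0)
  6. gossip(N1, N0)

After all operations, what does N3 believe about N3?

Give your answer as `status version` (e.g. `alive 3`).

Op 1: N0 marks N3=dead -> (dead,v1)
Op 2: N1 marks N2=alive -> (alive,v1)
Op 3: N3 marks N2=alive -> (alive,v1)
Op 4: N2 marks N2=suspect -> (suspect,v1)
Op 5: gossip N3<->N0 -> N3.N0=(alive,v0) N3.N1=(alive,v0) N3.N2=(alive,v1) N3.N3=(dead,v1) | N0.N0=(alive,v0) N0.N1=(alive,v0) N0.N2=(alive,v1) N0.N3=(dead,v1)
Op 6: gossip N1<->N0 -> N1.N0=(alive,v0) N1.N1=(alive,v0) N1.N2=(alive,v1) N1.N3=(dead,v1) | N0.N0=(alive,v0) N0.N1=(alive,v0) N0.N2=(alive,v1) N0.N3=(dead,v1)

Answer: dead 1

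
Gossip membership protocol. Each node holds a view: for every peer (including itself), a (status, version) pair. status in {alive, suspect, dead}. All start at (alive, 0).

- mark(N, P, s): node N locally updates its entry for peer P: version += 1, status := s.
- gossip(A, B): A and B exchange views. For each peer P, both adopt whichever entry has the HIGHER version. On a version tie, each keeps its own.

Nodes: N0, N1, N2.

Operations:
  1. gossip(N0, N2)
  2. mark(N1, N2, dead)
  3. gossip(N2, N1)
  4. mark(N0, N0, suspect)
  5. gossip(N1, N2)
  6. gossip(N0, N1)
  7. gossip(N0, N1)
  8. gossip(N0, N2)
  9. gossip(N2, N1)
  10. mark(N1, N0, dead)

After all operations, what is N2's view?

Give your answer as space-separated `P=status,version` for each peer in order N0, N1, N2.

Op 1: gossip N0<->N2 -> N0.N0=(alive,v0) N0.N1=(alive,v0) N0.N2=(alive,v0) | N2.N0=(alive,v0) N2.N1=(alive,v0) N2.N2=(alive,v0)
Op 2: N1 marks N2=dead -> (dead,v1)
Op 3: gossip N2<->N1 -> N2.N0=(alive,v0) N2.N1=(alive,v0) N2.N2=(dead,v1) | N1.N0=(alive,v0) N1.N1=(alive,v0) N1.N2=(dead,v1)
Op 4: N0 marks N0=suspect -> (suspect,v1)
Op 5: gossip N1<->N2 -> N1.N0=(alive,v0) N1.N1=(alive,v0) N1.N2=(dead,v1) | N2.N0=(alive,v0) N2.N1=(alive,v0) N2.N2=(dead,v1)
Op 6: gossip N0<->N1 -> N0.N0=(suspect,v1) N0.N1=(alive,v0) N0.N2=(dead,v1) | N1.N0=(suspect,v1) N1.N1=(alive,v0) N1.N2=(dead,v1)
Op 7: gossip N0<->N1 -> N0.N0=(suspect,v1) N0.N1=(alive,v0) N0.N2=(dead,v1) | N1.N0=(suspect,v1) N1.N1=(alive,v0) N1.N2=(dead,v1)
Op 8: gossip N0<->N2 -> N0.N0=(suspect,v1) N0.N1=(alive,v0) N0.N2=(dead,v1) | N2.N0=(suspect,v1) N2.N1=(alive,v0) N2.N2=(dead,v1)
Op 9: gossip N2<->N1 -> N2.N0=(suspect,v1) N2.N1=(alive,v0) N2.N2=(dead,v1) | N1.N0=(suspect,v1) N1.N1=(alive,v0) N1.N2=(dead,v1)
Op 10: N1 marks N0=dead -> (dead,v2)

Answer: N0=suspect,1 N1=alive,0 N2=dead,1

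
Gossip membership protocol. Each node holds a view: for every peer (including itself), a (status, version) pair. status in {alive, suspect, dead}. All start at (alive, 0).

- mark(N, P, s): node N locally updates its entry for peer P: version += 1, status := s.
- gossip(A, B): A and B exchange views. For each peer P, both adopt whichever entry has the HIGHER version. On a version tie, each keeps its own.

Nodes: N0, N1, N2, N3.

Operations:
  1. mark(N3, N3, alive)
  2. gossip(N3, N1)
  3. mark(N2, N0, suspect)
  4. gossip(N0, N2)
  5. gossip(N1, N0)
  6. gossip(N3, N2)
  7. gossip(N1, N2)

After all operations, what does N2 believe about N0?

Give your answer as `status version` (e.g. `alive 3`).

Answer: suspect 1

Derivation:
Op 1: N3 marks N3=alive -> (alive,v1)
Op 2: gossip N3<->N1 -> N3.N0=(alive,v0) N3.N1=(alive,v0) N3.N2=(alive,v0) N3.N3=(alive,v1) | N1.N0=(alive,v0) N1.N1=(alive,v0) N1.N2=(alive,v0) N1.N3=(alive,v1)
Op 3: N2 marks N0=suspect -> (suspect,v1)
Op 4: gossip N0<->N2 -> N0.N0=(suspect,v1) N0.N1=(alive,v0) N0.N2=(alive,v0) N0.N3=(alive,v0) | N2.N0=(suspect,v1) N2.N1=(alive,v0) N2.N2=(alive,v0) N2.N3=(alive,v0)
Op 5: gossip N1<->N0 -> N1.N0=(suspect,v1) N1.N1=(alive,v0) N1.N2=(alive,v0) N1.N3=(alive,v1) | N0.N0=(suspect,v1) N0.N1=(alive,v0) N0.N2=(alive,v0) N0.N3=(alive,v1)
Op 6: gossip N3<->N2 -> N3.N0=(suspect,v1) N3.N1=(alive,v0) N3.N2=(alive,v0) N3.N3=(alive,v1) | N2.N0=(suspect,v1) N2.N1=(alive,v0) N2.N2=(alive,v0) N2.N3=(alive,v1)
Op 7: gossip N1<->N2 -> N1.N0=(suspect,v1) N1.N1=(alive,v0) N1.N2=(alive,v0) N1.N3=(alive,v1) | N2.N0=(suspect,v1) N2.N1=(alive,v0) N2.N2=(alive,v0) N2.N3=(alive,v1)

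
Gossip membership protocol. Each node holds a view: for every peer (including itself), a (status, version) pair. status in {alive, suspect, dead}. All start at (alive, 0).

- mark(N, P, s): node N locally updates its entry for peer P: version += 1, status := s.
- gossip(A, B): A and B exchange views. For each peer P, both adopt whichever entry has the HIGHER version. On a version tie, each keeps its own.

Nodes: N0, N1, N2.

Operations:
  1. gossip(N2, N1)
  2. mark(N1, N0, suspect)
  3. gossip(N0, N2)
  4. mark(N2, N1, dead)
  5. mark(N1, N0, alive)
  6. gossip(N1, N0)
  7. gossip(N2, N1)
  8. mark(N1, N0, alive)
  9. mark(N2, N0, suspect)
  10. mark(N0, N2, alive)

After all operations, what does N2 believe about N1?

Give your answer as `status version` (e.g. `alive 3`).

Op 1: gossip N2<->N1 -> N2.N0=(alive,v0) N2.N1=(alive,v0) N2.N2=(alive,v0) | N1.N0=(alive,v0) N1.N1=(alive,v0) N1.N2=(alive,v0)
Op 2: N1 marks N0=suspect -> (suspect,v1)
Op 3: gossip N0<->N2 -> N0.N0=(alive,v0) N0.N1=(alive,v0) N0.N2=(alive,v0) | N2.N0=(alive,v0) N2.N1=(alive,v0) N2.N2=(alive,v0)
Op 4: N2 marks N1=dead -> (dead,v1)
Op 5: N1 marks N0=alive -> (alive,v2)
Op 6: gossip N1<->N0 -> N1.N0=(alive,v2) N1.N1=(alive,v0) N1.N2=(alive,v0) | N0.N0=(alive,v2) N0.N1=(alive,v0) N0.N2=(alive,v0)
Op 7: gossip N2<->N1 -> N2.N0=(alive,v2) N2.N1=(dead,v1) N2.N2=(alive,v0) | N1.N0=(alive,v2) N1.N1=(dead,v1) N1.N2=(alive,v0)
Op 8: N1 marks N0=alive -> (alive,v3)
Op 9: N2 marks N0=suspect -> (suspect,v3)
Op 10: N0 marks N2=alive -> (alive,v1)

Answer: dead 1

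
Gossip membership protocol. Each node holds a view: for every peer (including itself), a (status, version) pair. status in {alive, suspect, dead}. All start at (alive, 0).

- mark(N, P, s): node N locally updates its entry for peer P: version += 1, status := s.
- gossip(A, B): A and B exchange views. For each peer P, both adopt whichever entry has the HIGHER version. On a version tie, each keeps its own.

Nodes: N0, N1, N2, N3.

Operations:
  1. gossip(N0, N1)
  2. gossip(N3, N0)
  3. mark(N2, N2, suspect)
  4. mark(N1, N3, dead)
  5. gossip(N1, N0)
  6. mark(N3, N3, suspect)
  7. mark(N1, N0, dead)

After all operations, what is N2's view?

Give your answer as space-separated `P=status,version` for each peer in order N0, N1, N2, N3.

Op 1: gossip N0<->N1 -> N0.N0=(alive,v0) N0.N1=(alive,v0) N0.N2=(alive,v0) N0.N3=(alive,v0) | N1.N0=(alive,v0) N1.N1=(alive,v0) N1.N2=(alive,v0) N1.N3=(alive,v0)
Op 2: gossip N3<->N0 -> N3.N0=(alive,v0) N3.N1=(alive,v0) N3.N2=(alive,v0) N3.N3=(alive,v0) | N0.N0=(alive,v0) N0.N1=(alive,v0) N0.N2=(alive,v0) N0.N3=(alive,v0)
Op 3: N2 marks N2=suspect -> (suspect,v1)
Op 4: N1 marks N3=dead -> (dead,v1)
Op 5: gossip N1<->N0 -> N1.N0=(alive,v0) N1.N1=(alive,v0) N1.N2=(alive,v0) N1.N3=(dead,v1) | N0.N0=(alive,v0) N0.N1=(alive,v0) N0.N2=(alive,v0) N0.N3=(dead,v1)
Op 6: N3 marks N3=suspect -> (suspect,v1)
Op 7: N1 marks N0=dead -> (dead,v1)

Answer: N0=alive,0 N1=alive,0 N2=suspect,1 N3=alive,0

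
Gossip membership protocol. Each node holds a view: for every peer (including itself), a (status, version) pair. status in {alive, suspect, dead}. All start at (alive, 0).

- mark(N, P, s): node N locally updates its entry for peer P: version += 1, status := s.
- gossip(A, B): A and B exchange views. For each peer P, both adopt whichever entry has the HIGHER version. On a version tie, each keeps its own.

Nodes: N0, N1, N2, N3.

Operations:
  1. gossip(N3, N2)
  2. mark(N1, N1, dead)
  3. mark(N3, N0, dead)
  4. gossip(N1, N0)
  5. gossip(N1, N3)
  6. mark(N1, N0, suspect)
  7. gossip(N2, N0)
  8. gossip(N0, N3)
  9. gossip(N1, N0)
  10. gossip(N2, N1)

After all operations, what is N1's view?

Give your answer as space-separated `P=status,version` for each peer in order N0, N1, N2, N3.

Op 1: gossip N3<->N2 -> N3.N0=(alive,v0) N3.N1=(alive,v0) N3.N2=(alive,v0) N3.N3=(alive,v0) | N2.N0=(alive,v0) N2.N1=(alive,v0) N2.N2=(alive,v0) N2.N3=(alive,v0)
Op 2: N1 marks N1=dead -> (dead,v1)
Op 3: N3 marks N0=dead -> (dead,v1)
Op 4: gossip N1<->N0 -> N1.N0=(alive,v0) N1.N1=(dead,v1) N1.N2=(alive,v0) N1.N3=(alive,v0) | N0.N0=(alive,v0) N0.N1=(dead,v1) N0.N2=(alive,v0) N0.N3=(alive,v0)
Op 5: gossip N1<->N3 -> N1.N0=(dead,v1) N1.N1=(dead,v1) N1.N2=(alive,v0) N1.N3=(alive,v0) | N3.N0=(dead,v1) N3.N1=(dead,v1) N3.N2=(alive,v0) N3.N3=(alive,v0)
Op 6: N1 marks N0=suspect -> (suspect,v2)
Op 7: gossip N2<->N0 -> N2.N0=(alive,v0) N2.N1=(dead,v1) N2.N2=(alive,v0) N2.N3=(alive,v0) | N0.N0=(alive,v0) N0.N1=(dead,v1) N0.N2=(alive,v0) N0.N3=(alive,v0)
Op 8: gossip N0<->N3 -> N0.N0=(dead,v1) N0.N1=(dead,v1) N0.N2=(alive,v0) N0.N3=(alive,v0) | N3.N0=(dead,v1) N3.N1=(dead,v1) N3.N2=(alive,v0) N3.N3=(alive,v0)
Op 9: gossip N1<->N0 -> N1.N0=(suspect,v2) N1.N1=(dead,v1) N1.N2=(alive,v0) N1.N3=(alive,v0) | N0.N0=(suspect,v2) N0.N1=(dead,v1) N0.N2=(alive,v0) N0.N3=(alive,v0)
Op 10: gossip N2<->N1 -> N2.N0=(suspect,v2) N2.N1=(dead,v1) N2.N2=(alive,v0) N2.N3=(alive,v0) | N1.N0=(suspect,v2) N1.N1=(dead,v1) N1.N2=(alive,v0) N1.N3=(alive,v0)

Answer: N0=suspect,2 N1=dead,1 N2=alive,0 N3=alive,0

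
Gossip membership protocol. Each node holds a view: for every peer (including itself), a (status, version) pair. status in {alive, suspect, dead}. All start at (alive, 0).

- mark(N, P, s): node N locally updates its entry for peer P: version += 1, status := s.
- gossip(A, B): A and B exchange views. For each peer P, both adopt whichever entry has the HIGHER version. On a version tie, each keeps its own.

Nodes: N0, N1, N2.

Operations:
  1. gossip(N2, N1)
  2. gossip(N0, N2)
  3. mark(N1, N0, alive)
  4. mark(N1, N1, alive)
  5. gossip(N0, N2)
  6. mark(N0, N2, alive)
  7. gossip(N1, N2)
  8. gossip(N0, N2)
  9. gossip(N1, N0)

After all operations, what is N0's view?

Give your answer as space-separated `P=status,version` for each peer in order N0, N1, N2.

Op 1: gossip N2<->N1 -> N2.N0=(alive,v0) N2.N1=(alive,v0) N2.N2=(alive,v0) | N1.N0=(alive,v0) N1.N1=(alive,v0) N1.N2=(alive,v0)
Op 2: gossip N0<->N2 -> N0.N0=(alive,v0) N0.N1=(alive,v0) N0.N2=(alive,v0) | N2.N0=(alive,v0) N2.N1=(alive,v0) N2.N2=(alive,v0)
Op 3: N1 marks N0=alive -> (alive,v1)
Op 4: N1 marks N1=alive -> (alive,v1)
Op 5: gossip N0<->N2 -> N0.N0=(alive,v0) N0.N1=(alive,v0) N0.N2=(alive,v0) | N2.N0=(alive,v0) N2.N1=(alive,v0) N2.N2=(alive,v0)
Op 6: N0 marks N2=alive -> (alive,v1)
Op 7: gossip N1<->N2 -> N1.N0=(alive,v1) N1.N1=(alive,v1) N1.N2=(alive,v0) | N2.N0=(alive,v1) N2.N1=(alive,v1) N2.N2=(alive,v0)
Op 8: gossip N0<->N2 -> N0.N0=(alive,v1) N0.N1=(alive,v1) N0.N2=(alive,v1) | N2.N0=(alive,v1) N2.N1=(alive,v1) N2.N2=(alive,v1)
Op 9: gossip N1<->N0 -> N1.N0=(alive,v1) N1.N1=(alive,v1) N1.N2=(alive,v1) | N0.N0=(alive,v1) N0.N1=(alive,v1) N0.N2=(alive,v1)

Answer: N0=alive,1 N1=alive,1 N2=alive,1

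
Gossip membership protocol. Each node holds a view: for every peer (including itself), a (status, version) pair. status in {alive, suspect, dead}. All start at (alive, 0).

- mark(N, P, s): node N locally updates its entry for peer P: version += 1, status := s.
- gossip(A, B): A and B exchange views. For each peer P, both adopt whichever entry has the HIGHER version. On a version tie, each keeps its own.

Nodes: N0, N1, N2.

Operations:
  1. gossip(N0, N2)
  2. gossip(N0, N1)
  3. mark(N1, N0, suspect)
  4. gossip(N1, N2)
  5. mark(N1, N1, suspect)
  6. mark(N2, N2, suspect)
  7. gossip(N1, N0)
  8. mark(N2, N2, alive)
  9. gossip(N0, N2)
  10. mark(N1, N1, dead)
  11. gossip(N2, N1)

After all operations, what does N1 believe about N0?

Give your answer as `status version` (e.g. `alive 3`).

Op 1: gossip N0<->N2 -> N0.N0=(alive,v0) N0.N1=(alive,v0) N0.N2=(alive,v0) | N2.N0=(alive,v0) N2.N1=(alive,v0) N2.N2=(alive,v0)
Op 2: gossip N0<->N1 -> N0.N0=(alive,v0) N0.N1=(alive,v0) N0.N2=(alive,v0) | N1.N0=(alive,v0) N1.N1=(alive,v0) N1.N2=(alive,v0)
Op 3: N1 marks N0=suspect -> (suspect,v1)
Op 4: gossip N1<->N2 -> N1.N0=(suspect,v1) N1.N1=(alive,v0) N1.N2=(alive,v0) | N2.N0=(suspect,v1) N2.N1=(alive,v0) N2.N2=(alive,v0)
Op 5: N1 marks N1=suspect -> (suspect,v1)
Op 6: N2 marks N2=suspect -> (suspect,v1)
Op 7: gossip N1<->N0 -> N1.N0=(suspect,v1) N1.N1=(suspect,v1) N1.N2=(alive,v0) | N0.N0=(suspect,v1) N0.N1=(suspect,v1) N0.N2=(alive,v0)
Op 8: N2 marks N2=alive -> (alive,v2)
Op 9: gossip N0<->N2 -> N0.N0=(suspect,v1) N0.N1=(suspect,v1) N0.N2=(alive,v2) | N2.N0=(suspect,v1) N2.N1=(suspect,v1) N2.N2=(alive,v2)
Op 10: N1 marks N1=dead -> (dead,v2)
Op 11: gossip N2<->N1 -> N2.N0=(suspect,v1) N2.N1=(dead,v2) N2.N2=(alive,v2) | N1.N0=(suspect,v1) N1.N1=(dead,v2) N1.N2=(alive,v2)

Answer: suspect 1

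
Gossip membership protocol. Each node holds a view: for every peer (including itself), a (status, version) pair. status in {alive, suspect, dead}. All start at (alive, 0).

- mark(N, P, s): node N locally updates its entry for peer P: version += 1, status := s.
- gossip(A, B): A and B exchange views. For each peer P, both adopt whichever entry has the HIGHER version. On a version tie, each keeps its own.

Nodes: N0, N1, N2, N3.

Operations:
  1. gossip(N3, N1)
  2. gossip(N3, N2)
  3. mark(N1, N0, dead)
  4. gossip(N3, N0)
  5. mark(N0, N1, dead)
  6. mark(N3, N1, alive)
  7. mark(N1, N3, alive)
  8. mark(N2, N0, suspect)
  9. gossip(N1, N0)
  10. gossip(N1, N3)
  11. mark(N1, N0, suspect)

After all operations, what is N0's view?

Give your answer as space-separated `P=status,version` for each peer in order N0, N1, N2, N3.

Answer: N0=dead,1 N1=dead,1 N2=alive,0 N3=alive,1

Derivation:
Op 1: gossip N3<->N1 -> N3.N0=(alive,v0) N3.N1=(alive,v0) N3.N2=(alive,v0) N3.N3=(alive,v0) | N1.N0=(alive,v0) N1.N1=(alive,v0) N1.N2=(alive,v0) N1.N3=(alive,v0)
Op 2: gossip N3<->N2 -> N3.N0=(alive,v0) N3.N1=(alive,v0) N3.N2=(alive,v0) N3.N3=(alive,v0) | N2.N0=(alive,v0) N2.N1=(alive,v0) N2.N2=(alive,v0) N2.N3=(alive,v0)
Op 3: N1 marks N0=dead -> (dead,v1)
Op 4: gossip N3<->N0 -> N3.N0=(alive,v0) N3.N1=(alive,v0) N3.N2=(alive,v0) N3.N3=(alive,v0) | N0.N0=(alive,v0) N0.N1=(alive,v0) N0.N2=(alive,v0) N0.N3=(alive,v0)
Op 5: N0 marks N1=dead -> (dead,v1)
Op 6: N3 marks N1=alive -> (alive,v1)
Op 7: N1 marks N3=alive -> (alive,v1)
Op 8: N2 marks N0=suspect -> (suspect,v1)
Op 9: gossip N1<->N0 -> N1.N0=(dead,v1) N1.N1=(dead,v1) N1.N2=(alive,v0) N1.N3=(alive,v1) | N0.N0=(dead,v1) N0.N1=(dead,v1) N0.N2=(alive,v0) N0.N3=(alive,v1)
Op 10: gossip N1<->N3 -> N1.N0=(dead,v1) N1.N1=(dead,v1) N1.N2=(alive,v0) N1.N3=(alive,v1) | N3.N0=(dead,v1) N3.N1=(alive,v1) N3.N2=(alive,v0) N3.N3=(alive,v1)
Op 11: N1 marks N0=suspect -> (suspect,v2)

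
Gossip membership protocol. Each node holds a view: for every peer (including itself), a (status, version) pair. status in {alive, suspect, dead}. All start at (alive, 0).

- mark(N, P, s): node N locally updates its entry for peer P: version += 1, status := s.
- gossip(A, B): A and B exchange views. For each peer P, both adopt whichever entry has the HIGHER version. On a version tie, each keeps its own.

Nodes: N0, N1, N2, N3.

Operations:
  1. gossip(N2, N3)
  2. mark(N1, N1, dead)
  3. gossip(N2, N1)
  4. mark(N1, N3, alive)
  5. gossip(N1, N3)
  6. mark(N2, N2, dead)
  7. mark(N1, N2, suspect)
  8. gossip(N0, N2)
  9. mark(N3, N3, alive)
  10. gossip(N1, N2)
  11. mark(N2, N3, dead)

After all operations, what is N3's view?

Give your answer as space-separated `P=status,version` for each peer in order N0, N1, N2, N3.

Op 1: gossip N2<->N3 -> N2.N0=(alive,v0) N2.N1=(alive,v0) N2.N2=(alive,v0) N2.N3=(alive,v0) | N3.N0=(alive,v0) N3.N1=(alive,v0) N3.N2=(alive,v0) N3.N3=(alive,v0)
Op 2: N1 marks N1=dead -> (dead,v1)
Op 3: gossip N2<->N1 -> N2.N0=(alive,v0) N2.N1=(dead,v1) N2.N2=(alive,v0) N2.N3=(alive,v0) | N1.N0=(alive,v0) N1.N1=(dead,v1) N1.N2=(alive,v0) N1.N3=(alive,v0)
Op 4: N1 marks N3=alive -> (alive,v1)
Op 5: gossip N1<->N3 -> N1.N0=(alive,v0) N1.N1=(dead,v1) N1.N2=(alive,v0) N1.N3=(alive,v1) | N3.N0=(alive,v0) N3.N1=(dead,v1) N3.N2=(alive,v0) N3.N3=(alive,v1)
Op 6: N2 marks N2=dead -> (dead,v1)
Op 7: N1 marks N2=suspect -> (suspect,v1)
Op 8: gossip N0<->N2 -> N0.N0=(alive,v0) N0.N1=(dead,v1) N0.N2=(dead,v1) N0.N3=(alive,v0) | N2.N0=(alive,v0) N2.N1=(dead,v1) N2.N2=(dead,v1) N2.N3=(alive,v0)
Op 9: N3 marks N3=alive -> (alive,v2)
Op 10: gossip N1<->N2 -> N1.N0=(alive,v0) N1.N1=(dead,v1) N1.N2=(suspect,v1) N1.N3=(alive,v1) | N2.N0=(alive,v0) N2.N1=(dead,v1) N2.N2=(dead,v1) N2.N3=(alive,v1)
Op 11: N2 marks N3=dead -> (dead,v2)

Answer: N0=alive,0 N1=dead,1 N2=alive,0 N3=alive,2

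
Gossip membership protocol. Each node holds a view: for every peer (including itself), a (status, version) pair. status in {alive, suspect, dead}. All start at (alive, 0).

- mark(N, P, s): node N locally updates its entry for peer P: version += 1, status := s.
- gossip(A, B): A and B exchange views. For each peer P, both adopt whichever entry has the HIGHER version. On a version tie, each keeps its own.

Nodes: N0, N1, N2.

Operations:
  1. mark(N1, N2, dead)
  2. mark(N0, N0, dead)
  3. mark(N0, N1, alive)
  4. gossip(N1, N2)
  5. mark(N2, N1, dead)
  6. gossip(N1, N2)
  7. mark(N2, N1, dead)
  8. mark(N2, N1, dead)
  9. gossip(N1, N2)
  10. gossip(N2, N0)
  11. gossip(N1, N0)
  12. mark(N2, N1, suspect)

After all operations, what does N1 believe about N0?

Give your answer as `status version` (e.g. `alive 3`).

Op 1: N1 marks N2=dead -> (dead,v1)
Op 2: N0 marks N0=dead -> (dead,v1)
Op 3: N0 marks N1=alive -> (alive,v1)
Op 4: gossip N1<->N2 -> N1.N0=(alive,v0) N1.N1=(alive,v0) N1.N2=(dead,v1) | N2.N0=(alive,v0) N2.N1=(alive,v0) N2.N2=(dead,v1)
Op 5: N2 marks N1=dead -> (dead,v1)
Op 6: gossip N1<->N2 -> N1.N0=(alive,v0) N1.N1=(dead,v1) N1.N2=(dead,v1) | N2.N0=(alive,v0) N2.N1=(dead,v1) N2.N2=(dead,v1)
Op 7: N2 marks N1=dead -> (dead,v2)
Op 8: N2 marks N1=dead -> (dead,v3)
Op 9: gossip N1<->N2 -> N1.N0=(alive,v0) N1.N1=(dead,v3) N1.N2=(dead,v1) | N2.N0=(alive,v0) N2.N1=(dead,v3) N2.N2=(dead,v1)
Op 10: gossip N2<->N0 -> N2.N0=(dead,v1) N2.N1=(dead,v3) N2.N2=(dead,v1) | N0.N0=(dead,v1) N0.N1=(dead,v3) N0.N2=(dead,v1)
Op 11: gossip N1<->N0 -> N1.N0=(dead,v1) N1.N1=(dead,v3) N1.N2=(dead,v1) | N0.N0=(dead,v1) N0.N1=(dead,v3) N0.N2=(dead,v1)
Op 12: N2 marks N1=suspect -> (suspect,v4)

Answer: dead 1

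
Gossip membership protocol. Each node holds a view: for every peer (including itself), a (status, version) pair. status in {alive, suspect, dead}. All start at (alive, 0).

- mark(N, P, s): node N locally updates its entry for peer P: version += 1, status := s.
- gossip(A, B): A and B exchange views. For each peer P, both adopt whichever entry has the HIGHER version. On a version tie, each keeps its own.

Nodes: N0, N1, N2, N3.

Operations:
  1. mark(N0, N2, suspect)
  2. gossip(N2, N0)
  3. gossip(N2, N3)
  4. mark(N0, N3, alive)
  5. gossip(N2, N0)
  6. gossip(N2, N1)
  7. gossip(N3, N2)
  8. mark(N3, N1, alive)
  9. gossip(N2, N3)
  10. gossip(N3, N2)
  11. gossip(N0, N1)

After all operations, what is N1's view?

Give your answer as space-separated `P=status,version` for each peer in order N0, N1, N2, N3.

Answer: N0=alive,0 N1=alive,0 N2=suspect,1 N3=alive,1

Derivation:
Op 1: N0 marks N2=suspect -> (suspect,v1)
Op 2: gossip N2<->N0 -> N2.N0=(alive,v0) N2.N1=(alive,v0) N2.N2=(suspect,v1) N2.N3=(alive,v0) | N0.N0=(alive,v0) N0.N1=(alive,v0) N0.N2=(suspect,v1) N0.N3=(alive,v0)
Op 3: gossip N2<->N3 -> N2.N0=(alive,v0) N2.N1=(alive,v0) N2.N2=(suspect,v1) N2.N3=(alive,v0) | N3.N0=(alive,v0) N3.N1=(alive,v0) N3.N2=(suspect,v1) N3.N3=(alive,v0)
Op 4: N0 marks N3=alive -> (alive,v1)
Op 5: gossip N2<->N0 -> N2.N0=(alive,v0) N2.N1=(alive,v0) N2.N2=(suspect,v1) N2.N3=(alive,v1) | N0.N0=(alive,v0) N0.N1=(alive,v0) N0.N2=(suspect,v1) N0.N3=(alive,v1)
Op 6: gossip N2<->N1 -> N2.N0=(alive,v0) N2.N1=(alive,v0) N2.N2=(suspect,v1) N2.N3=(alive,v1) | N1.N0=(alive,v0) N1.N1=(alive,v0) N1.N2=(suspect,v1) N1.N3=(alive,v1)
Op 7: gossip N3<->N2 -> N3.N0=(alive,v0) N3.N1=(alive,v0) N3.N2=(suspect,v1) N3.N3=(alive,v1) | N2.N0=(alive,v0) N2.N1=(alive,v0) N2.N2=(suspect,v1) N2.N3=(alive,v1)
Op 8: N3 marks N1=alive -> (alive,v1)
Op 9: gossip N2<->N3 -> N2.N0=(alive,v0) N2.N1=(alive,v1) N2.N2=(suspect,v1) N2.N3=(alive,v1) | N3.N0=(alive,v0) N3.N1=(alive,v1) N3.N2=(suspect,v1) N3.N3=(alive,v1)
Op 10: gossip N3<->N2 -> N3.N0=(alive,v0) N3.N1=(alive,v1) N3.N2=(suspect,v1) N3.N3=(alive,v1) | N2.N0=(alive,v0) N2.N1=(alive,v1) N2.N2=(suspect,v1) N2.N3=(alive,v1)
Op 11: gossip N0<->N1 -> N0.N0=(alive,v0) N0.N1=(alive,v0) N0.N2=(suspect,v1) N0.N3=(alive,v1) | N1.N0=(alive,v0) N1.N1=(alive,v0) N1.N2=(suspect,v1) N1.N3=(alive,v1)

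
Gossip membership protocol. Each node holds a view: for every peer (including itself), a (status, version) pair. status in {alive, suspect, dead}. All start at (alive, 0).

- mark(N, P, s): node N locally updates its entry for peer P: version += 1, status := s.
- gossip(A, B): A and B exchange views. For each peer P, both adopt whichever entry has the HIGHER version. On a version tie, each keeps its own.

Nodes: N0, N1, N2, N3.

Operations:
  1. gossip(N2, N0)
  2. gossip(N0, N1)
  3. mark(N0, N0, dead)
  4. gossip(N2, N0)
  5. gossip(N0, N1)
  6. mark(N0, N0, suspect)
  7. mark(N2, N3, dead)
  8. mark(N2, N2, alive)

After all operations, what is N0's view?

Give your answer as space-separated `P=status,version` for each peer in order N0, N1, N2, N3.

Answer: N0=suspect,2 N1=alive,0 N2=alive,0 N3=alive,0

Derivation:
Op 1: gossip N2<->N0 -> N2.N0=(alive,v0) N2.N1=(alive,v0) N2.N2=(alive,v0) N2.N3=(alive,v0) | N0.N0=(alive,v0) N0.N1=(alive,v0) N0.N2=(alive,v0) N0.N3=(alive,v0)
Op 2: gossip N0<->N1 -> N0.N0=(alive,v0) N0.N1=(alive,v0) N0.N2=(alive,v0) N0.N3=(alive,v0) | N1.N0=(alive,v0) N1.N1=(alive,v0) N1.N2=(alive,v0) N1.N3=(alive,v0)
Op 3: N0 marks N0=dead -> (dead,v1)
Op 4: gossip N2<->N0 -> N2.N0=(dead,v1) N2.N1=(alive,v0) N2.N2=(alive,v0) N2.N3=(alive,v0) | N0.N0=(dead,v1) N0.N1=(alive,v0) N0.N2=(alive,v0) N0.N3=(alive,v0)
Op 5: gossip N0<->N1 -> N0.N0=(dead,v1) N0.N1=(alive,v0) N0.N2=(alive,v0) N0.N3=(alive,v0) | N1.N0=(dead,v1) N1.N1=(alive,v0) N1.N2=(alive,v0) N1.N3=(alive,v0)
Op 6: N0 marks N0=suspect -> (suspect,v2)
Op 7: N2 marks N3=dead -> (dead,v1)
Op 8: N2 marks N2=alive -> (alive,v1)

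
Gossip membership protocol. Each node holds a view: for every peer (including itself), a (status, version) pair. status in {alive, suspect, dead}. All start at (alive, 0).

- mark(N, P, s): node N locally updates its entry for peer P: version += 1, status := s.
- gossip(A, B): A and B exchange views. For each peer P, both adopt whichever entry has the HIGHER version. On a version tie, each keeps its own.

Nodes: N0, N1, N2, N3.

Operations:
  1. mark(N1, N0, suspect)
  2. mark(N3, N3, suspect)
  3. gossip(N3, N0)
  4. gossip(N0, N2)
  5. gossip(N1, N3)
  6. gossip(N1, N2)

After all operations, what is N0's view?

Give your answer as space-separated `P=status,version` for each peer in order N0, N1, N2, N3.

Op 1: N1 marks N0=suspect -> (suspect,v1)
Op 2: N3 marks N3=suspect -> (suspect,v1)
Op 3: gossip N3<->N0 -> N3.N0=(alive,v0) N3.N1=(alive,v0) N3.N2=(alive,v0) N3.N3=(suspect,v1) | N0.N0=(alive,v0) N0.N1=(alive,v0) N0.N2=(alive,v0) N0.N3=(suspect,v1)
Op 4: gossip N0<->N2 -> N0.N0=(alive,v0) N0.N1=(alive,v0) N0.N2=(alive,v0) N0.N3=(suspect,v1) | N2.N0=(alive,v0) N2.N1=(alive,v0) N2.N2=(alive,v0) N2.N3=(suspect,v1)
Op 5: gossip N1<->N3 -> N1.N0=(suspect,v1) N1.N1=(alive,v0) N1.N2=(alive,v0) N1.N3=(suspect,v1) | N3.N0=(suspect,v1) N3.N1=(alive,v0) N3.N2=(alive,v0) N3.N3=(suspect,v1)
Op 6: gossip N1<->N2 -> N1.N0=(suspect,v1) N1.N1=(alive,v0) N1.N2=(alive,v0) N1.N3=(suspect,v1) | N2.N0=(suspect,v1) N2.N1=(alive,v0) N2.N2=(alive,v0) N2.N3=(suspect,v1)

Answer: N0=alive,0 N1=alive,0 N2=alive,0 N3=suspect,1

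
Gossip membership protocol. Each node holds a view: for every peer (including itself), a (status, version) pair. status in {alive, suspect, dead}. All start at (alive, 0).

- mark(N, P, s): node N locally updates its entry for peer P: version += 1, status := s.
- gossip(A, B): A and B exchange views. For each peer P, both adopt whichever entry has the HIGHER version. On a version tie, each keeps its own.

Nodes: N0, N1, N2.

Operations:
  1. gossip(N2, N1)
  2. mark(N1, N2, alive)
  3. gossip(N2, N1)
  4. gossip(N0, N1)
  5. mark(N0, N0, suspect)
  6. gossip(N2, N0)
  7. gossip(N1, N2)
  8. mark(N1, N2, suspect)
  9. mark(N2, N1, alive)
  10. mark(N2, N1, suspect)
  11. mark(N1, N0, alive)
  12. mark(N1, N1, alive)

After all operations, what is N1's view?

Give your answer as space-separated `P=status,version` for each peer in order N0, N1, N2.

Answer: N0=alive,2 N1=alive,1 N2=suspect,2

Derivation:
Op 1: gossip N2<->N1 -> N2.N0=(alive,v0) N2.N1=(alive,v0) N2.N2=(alive,v0) | N1.N0=(alive,v0) N1.N1=(alive,v0) N1.N2=(alive,v0)
Op 2: N1 marks N2=alive -> (alive,v1)
Op 3: gossip N2<->N1 -> N2.N0=(alive,v0) N2.N1=(alive,v0) N2.N2=(alive,v1) | N1.N0=(alive,v0) N1.N1=(alive,v0) N1.N2=(alive,v1)
Op 4: gossip N0<->N1 -> N0.N0=(alive,v0) N0.N1=(alive,v0) N0.N2=(alive,v1) | N1.N0=(alive,v0) N1.N1=(alive,v0) N1.N2=(alive,v1)
Op 5: N0 marks N0=suspect -> (suspect,v1)
Op 6: gossip N2<->N0 -> N2.N0=(suspect,v1) N2.N1=(alive,v0) N2.N2=(alive,v1) | N0.N0=(suspect,v1) N0.N1=(alive,v0) N0.N2=(alive,v1)
Op 7: gossip N1<->N2 -> N1.N0=(suspect,v1) N1.N1=(alive,v0) N1.N2=(alive,v1) | N2.N0=(suspect,v1) N2.N1=(alive,v0) N2.N2=(alive,v1)
Op 8: N1 marks N2=suspect -> (suspect,v2)
Op 9: N2 marks N1=alive -> (alive,v1)
Op 10: N2 marks N1=suspect -> (suspect,v2)
Op 11: N1 marks N0=alive -> (alive,v2)
Op 12: N1 marks N1=alive -> (alive,v1)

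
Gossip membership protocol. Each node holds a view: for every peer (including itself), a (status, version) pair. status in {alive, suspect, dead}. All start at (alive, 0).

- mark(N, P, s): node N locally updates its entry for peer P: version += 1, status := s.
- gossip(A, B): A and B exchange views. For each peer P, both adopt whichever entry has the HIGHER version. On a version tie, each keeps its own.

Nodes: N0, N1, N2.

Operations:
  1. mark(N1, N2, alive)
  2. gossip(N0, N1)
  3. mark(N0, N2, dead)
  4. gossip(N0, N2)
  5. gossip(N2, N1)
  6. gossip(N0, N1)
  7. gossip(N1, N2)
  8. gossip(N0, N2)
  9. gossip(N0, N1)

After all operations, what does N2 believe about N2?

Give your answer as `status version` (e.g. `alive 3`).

Op 1: N1 marks N2=alive -> (alive,v1)
Op 2: gossip N0<->N1 -> N0.N0=(alive,v0) N0.N1=(alive,v0) N0.N2=(alive,v1) | N1.N0=(alive,v0) N1.N1=(alive,v0) N1.N2=(alive,v1)
Op 3: N0 marks N2=dead -> (dead,v2)
Op 4: gossip N0<->N2 -> N0.N0=(alive,v0) N0.N1=(alive,v0) N0.N2=(dead,v2) | N2.N0=(alive,v0) N2.N1=(alive,v0) N2.N2=(dead,v2)
Op 5: gossip N2<->N1 -> N2.N0=(alive,v0) N2.N1=(alive,v0) N2.N2=(dead,v2) | N1.N0=(alive,v0) N1.N1=(alive,v0) N1.N2=(dead,v2)
Op 6: gossip N0<->N1 -> N0.N0=(alive,v0) N0.N1=(alive,v0) N0.N2=(dead,v2) | N1.N0=(alive,v0) N1.N1=(alive,v0) N1.N2=(dead,v2)
Op 7: gossip N1<->N2 -> N1.N0=(alive,v0) N1.N1=(alive,v0) N1.N2=(dead,v2) | N2.N0=(alive,v0) N2.N1=(alive,v0) N2.N2=(dead,v2)
Op 8: gossip N0<->N2 -> N0.N0=(alive,v0) N0.N1=(alive,v0) N0.N2=(dead,v2) | N2.N0=(alive,v0) N2.N1=(alive,v0) N2.N2=(dead,v2)
Op 9: gossip N0<->N1 -> N0.N0=(alive,v0) N0.N1=(alive,v0) N0.N2=(dead,v2) | N1.N0=(alive,v0) N1.N1=(alive,v0) N1.N2=(dead,v2)

Answer: dead 2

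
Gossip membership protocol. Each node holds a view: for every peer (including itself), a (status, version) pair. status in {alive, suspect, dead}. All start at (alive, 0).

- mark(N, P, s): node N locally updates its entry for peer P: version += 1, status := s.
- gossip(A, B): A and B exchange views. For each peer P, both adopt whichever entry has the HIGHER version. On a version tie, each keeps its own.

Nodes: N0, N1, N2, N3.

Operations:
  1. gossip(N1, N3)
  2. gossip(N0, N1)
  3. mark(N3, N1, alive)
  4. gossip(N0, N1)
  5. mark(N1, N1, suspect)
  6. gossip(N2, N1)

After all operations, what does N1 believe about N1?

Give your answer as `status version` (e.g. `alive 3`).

Op 1: gossip N1<->N3 -> N1.N0=(alive,v0) N1.N1=(alive,v0) N1.N2=(alive,v0) N1.N3=(alive,v0) | N3.N0=(alive,v0) N3.N1=(alive,v0) N3.N2=(alive,v0) N3.N3=(alive,v0)
Op 2: gossip N0<->N1 -> N0.N0=(alive,v0) N0.N1=(alive,v0) N0.N2=(alive,v0) N0.N3=(alive,v0) | N1.N0=(alive,v0) N1.N1=(alive,v0) N1.N2=(alive,v0) N1.N3=(alive,v0)
Op 3: N3 marks N1=alive -> (alive,v1)
Op 4: gossip N0<->N1 -> N0.N0=(alive,v0) N0.N1=(alive,v0) N0.N2=(alive,v0) N0.N3=(alive,v0) | N1.N0=(alive,v0) N1.N1=(alive,v0) N1.N2=(alive,v0) N1.N3=(alive,v0)
Op 5: N1 marks N1=suspect -> (suspect,v1)
Op 6: gossip N2<->N1 -> N2.N0=(alive,v0) N2.N1=(suspect,v1) N2.N2=(alive,v0) N2.N3=(alive,v0) | N1.N0=(alive,v0) N1.N1=(suspect,v1) N1.N2=(alive,v0) N1.N3=(alive,v0)

Answer: suspect 1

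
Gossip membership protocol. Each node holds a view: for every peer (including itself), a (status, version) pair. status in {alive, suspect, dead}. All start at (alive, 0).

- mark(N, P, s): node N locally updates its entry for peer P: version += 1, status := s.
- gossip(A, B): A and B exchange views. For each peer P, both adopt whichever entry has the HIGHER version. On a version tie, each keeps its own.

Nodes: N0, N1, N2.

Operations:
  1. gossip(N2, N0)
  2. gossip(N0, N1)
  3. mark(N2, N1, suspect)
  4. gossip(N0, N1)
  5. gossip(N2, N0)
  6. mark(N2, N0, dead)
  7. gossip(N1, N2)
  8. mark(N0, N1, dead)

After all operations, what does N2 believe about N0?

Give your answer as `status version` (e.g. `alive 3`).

Op 1: gossip N2<->N0 -> N2.N0=(alive,v0) N2.N1=(alive,v0) N2.N2=(alive,v0) | N0.N0=(alive,v0) N0.N1=(alive,v0) N0.N2=(alive,v0)
Op 2: gossip N0<->N1 -> N0.N0=(alive,v0) N0.N1=(alive,v0) N0.N2=(alive,v0) | N1.N0=(alive,v0) N1.N1=(alive,v0) N1.N2=(alive,v0)
Op 3: N2 marks N1=suspect -> (suspect,v1)
Op 4: gossip N0<->N1 -> N0.N0=(alive,v0) N0.N1=(alive,v0) N0.N2=(alive,v0) | N1.N0=(alive,v0) N1.N1=(alive,v0) N1.N2=(alive,v0)
Op 5: gossip N2<->N0 -> N2.N0=(alive,v0) N2.N1=(suspect,v1) N2.N2=(alive,v0) | N0.N0=(alive,v0) N0.N1=(suspect,v1) N0.N2=(alive,v0)
Op 6: N2 marks N0=dead -> (dead,v1)
Op 7: gossip N1<->N2 -> N1.N0=(dead,v1) N1.N1=(suspect,v1) N1.N2=(alive,v0) | N2.N0=(dead,v1) N2.N1=(suspect,v1) N2.N2=(alive,v0)
Op 8: N0 marks N1=dead -> (dead,v2)

Answer: dead 1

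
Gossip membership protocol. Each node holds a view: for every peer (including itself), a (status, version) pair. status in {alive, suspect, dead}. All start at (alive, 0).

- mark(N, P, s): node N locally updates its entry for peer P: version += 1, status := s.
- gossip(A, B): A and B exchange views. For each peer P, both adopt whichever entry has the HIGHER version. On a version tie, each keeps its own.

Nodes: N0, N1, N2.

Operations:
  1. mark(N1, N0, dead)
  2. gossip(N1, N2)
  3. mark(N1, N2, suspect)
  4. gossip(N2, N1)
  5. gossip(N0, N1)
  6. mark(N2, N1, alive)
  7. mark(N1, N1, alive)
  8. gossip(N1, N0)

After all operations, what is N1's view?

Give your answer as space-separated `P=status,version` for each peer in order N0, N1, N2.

Answer: N0=dead,1 N1=alive,1 N2=suspect,1

Derivation:
Op 1: N1 marks N0=dead -> (dead,v1)
Op 2: gossip N1<->N2 -> N1.N0=(dead,v1) N1.N1=(alive,v0) N1.N2=(alive,v0) | N2.N0=(dead,v1) N2.N1=(alive,v0) N2.N2=(alive,v0)
Op 3: N1 marks N2=suspect -> (suspect,v1)
Op 4: gossip N2<->N1 -> N2.N0=(dead,v1) N2.N1=(alive,v0) N2.N2=(suspect,v1) | N1.N0=(dead,v1) N1.N1=(alive,v0) N1.N2=(suspect,v1)
Op 5: gossip N0<->N1 -> N0.N0=(dead,v1) N0.N1=(alive,v0) N0.N2=(suspect,v1) | N1.N0=(dead,v1) N1.N1=(alive,v0) N1.N2=(suspect,v1)
Op 6: N2 marks N1=alive -> (alive,v1)
Op 7: N1 marks N1=alive -> (alive,v1)
Op 8: gossip N1<->N0 -> N1.N0=(dead,v1) N1.N1=(alive,v1) N1.N2=(suspect,v1) | N0.N0=(dead,v1) N0.N1=(alive,v1) N0.N2=(suspect,v1)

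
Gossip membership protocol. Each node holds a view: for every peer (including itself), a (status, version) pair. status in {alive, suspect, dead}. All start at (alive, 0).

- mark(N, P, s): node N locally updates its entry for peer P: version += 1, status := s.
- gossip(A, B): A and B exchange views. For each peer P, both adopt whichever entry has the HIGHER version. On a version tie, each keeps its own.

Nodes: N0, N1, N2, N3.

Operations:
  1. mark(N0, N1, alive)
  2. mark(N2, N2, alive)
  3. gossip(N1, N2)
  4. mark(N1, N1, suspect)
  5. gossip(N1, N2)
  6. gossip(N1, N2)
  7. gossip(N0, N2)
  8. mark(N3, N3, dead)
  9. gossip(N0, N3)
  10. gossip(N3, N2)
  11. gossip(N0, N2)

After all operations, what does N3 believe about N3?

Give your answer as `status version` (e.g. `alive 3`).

Answer: dead 1

Derivation:
Op 1: N0 marks N1=alive -> (alive,v1)
Op 2: N2 marks N2=alive -> (alive,v1)
Op 3: gossip N1<->N2 -> N1.N0=(alive,v0) N1.N1=(alive,v0) N1.N2=(alive,v1) N1.N3=(alive,v0) | N2.N0=(alive,v0) N2.N1=(alive,v0) N2.N2=(alive,v1) N2.N3=(alive,v0)
Op 4: N1 marks N1=suspect -> (suspect,v1)
Op 5: gossip N1<->N2 -> N1.N0=(alive,v0) N1.N1=(suspect,v1) N1.N2=(alive,v1) N1.N3=(alive,v0) | N2.N0=(alive,v0) N2.N1=(suspect,v1) N2.N2=(alive,v1) N2.N3=(alive,v0)
Op 6: gossip N1<->N2 -> N1.N0=(alive,v0) N1.N1=(suspect,v1) N1.N2=(alive,v1) N1.N3=(alive,v0) | N2.N0=(alive,v0) N2.N1=(suspect,v1) N2.N2=(alive,v1) N2.N3=(alive,v0)
Op 7: gossip N0<->N2 -> N0.N0=(alive,v0) N0.N1=(alive,v1) N0.N2=(alive,v1) N0.N3=(alive,v0) | N2.N0=(alive,v0) N2.N1=(suspect,v1) N2.N2=(alive,v1) N2.N3=(alive,v0)
Op 8: N3 marks N3=dead -> (dead,v1)
Op 9: gossip N0<->N3 -> N0.N0=(alive,v0) N0.N1=(alive,v1) N0.N2=(alive,v1) N0.N3=(dead,v1) | N3.N0=(alive,v0) N3.N1=(alive,v1) N3.N2=(alive,v1) N3.N3=(dead,v1)
Op 10: gossip N3<->N2 -> N3.N0=(alive,v0) N3.N1=(alive,v1) N3.N2=(alive,v1) N3.N3=(dead,v1) | N2.N0=(alive,v0) N2.N1=(suspect,v1) N2.N2=(alive,v1) N2.N3=(dead,v1)
Op 11: gossip N0<->N2 -> N0.N0=(alive,v0) N0.N1=(alive,v1) N0.N2=(alive,v1) N0.N3=(dead,v1) | N2.N0=(alive,v0) N2.N1=(suspect,v1) N2.N2=(alive,v1) N2.N3=(dead,v1)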